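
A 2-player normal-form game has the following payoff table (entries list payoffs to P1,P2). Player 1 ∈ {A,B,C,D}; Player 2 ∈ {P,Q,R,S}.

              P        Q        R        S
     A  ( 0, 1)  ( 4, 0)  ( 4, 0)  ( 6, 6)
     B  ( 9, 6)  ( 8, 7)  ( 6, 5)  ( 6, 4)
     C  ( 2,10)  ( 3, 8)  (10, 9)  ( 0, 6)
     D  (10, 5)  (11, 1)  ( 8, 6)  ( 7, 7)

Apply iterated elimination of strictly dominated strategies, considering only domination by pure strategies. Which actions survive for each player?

IESDS → P1:{C,D} P2:{P,R,S}

P1 drop A (D beats it: P:10>0 Q:11>4 R:8>4 S:7>6)
P1 drop B (D beats it: P:10>9 Q:11>8 R:8>6 S:7>6)
P2 drop Q (P beats it: C:10>8 D:5>1)
P1→{C,D} P2→{P,R,S}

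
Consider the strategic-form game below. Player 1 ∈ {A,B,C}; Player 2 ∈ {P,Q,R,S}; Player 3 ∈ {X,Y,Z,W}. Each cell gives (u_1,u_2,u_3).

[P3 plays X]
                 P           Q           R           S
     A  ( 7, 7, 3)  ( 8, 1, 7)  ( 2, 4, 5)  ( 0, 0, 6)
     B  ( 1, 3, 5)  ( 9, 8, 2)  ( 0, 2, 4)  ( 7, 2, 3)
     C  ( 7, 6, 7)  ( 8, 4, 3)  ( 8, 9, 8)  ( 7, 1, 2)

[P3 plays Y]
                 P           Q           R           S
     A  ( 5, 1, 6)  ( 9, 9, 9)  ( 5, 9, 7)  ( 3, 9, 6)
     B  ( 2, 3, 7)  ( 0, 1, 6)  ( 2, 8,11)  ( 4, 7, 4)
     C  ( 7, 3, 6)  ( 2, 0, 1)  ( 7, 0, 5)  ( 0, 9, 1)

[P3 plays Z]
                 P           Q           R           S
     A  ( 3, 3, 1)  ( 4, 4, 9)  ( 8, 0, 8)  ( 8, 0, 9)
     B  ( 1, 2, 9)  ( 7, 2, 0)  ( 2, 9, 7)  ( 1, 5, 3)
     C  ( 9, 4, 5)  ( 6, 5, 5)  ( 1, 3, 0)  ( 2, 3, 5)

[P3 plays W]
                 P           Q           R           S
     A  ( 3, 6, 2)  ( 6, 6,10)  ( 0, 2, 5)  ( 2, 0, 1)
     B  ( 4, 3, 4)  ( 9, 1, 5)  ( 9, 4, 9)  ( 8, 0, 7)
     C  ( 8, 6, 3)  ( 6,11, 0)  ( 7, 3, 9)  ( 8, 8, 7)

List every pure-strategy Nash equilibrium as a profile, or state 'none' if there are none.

Equilibria: none

(A,P,X): not NE [P3→Y gives 6>3]
(A,P,Y): not NE [P1→C gives 7>5; P2→S gives 9>1]
(A,P,Z): not NE [P1→C gives 9>3; P2→Q gives 4>3; P3→Y gives 6>1]
(A,P,W): not NE [P1→C gives 8>3; P3→Y gives 6>2]
(A,Q,X): not NE [P1→B gives 9>8; P2→P gives 7>1; P3→W gives 10>7]
(A,Q,Y): not NE [P3→W gives 10>9]
(A,Q,Z): not NE [P1→B gives 7>4; P3→W gives 10>9]
(A,Q,W): not NE [P1→B gives 9>6]
(A,R,X): not NE [P1→C gives 8>2; P2→P gives 7>4; P3→Z gives 8>5]
(A,R,Y): not NE [P1→C gives 7>5; P3→Z gives 8>7]
(A,R,Z): not NE [P2→Q gives 4>0]
(A,R,W): not NE [P1→B gives 9>0; P2→Q gives 6>2; P3→Z gives 8>5]
(A,S,X): not NE [P1→C gives 7>0; P2→P gives 7>0; P3→Z gives 9>6]
(A,S,Y): not NE [P1→B gives 4>3; P3→Z gives 9>6]
(A,S,Z): not NE [P2→Q gives 4>0]
(A,S,W): not NE [P1→C gives 8>2; P2→Q gives 6>0; P3→Z gives 9>1]
(B,P,X): not NE [P1→C gives 7>1; P2→Q gives 8>3; P3→Z gives 9>5]
(B,P,Y): not NE [P1→C gives 7>2; P2→R gives 8>3; P3→Z gives 9>7]
(B,P,Z): not NE [P1→C gives 9>1; P2→R gives 9>2]
(B,P,W): not NE [P1→C gives 8>4; P2→R gives 4>3; P3→Z gives 9>4]
(B,Q,X): not NE [P3→Y gives 6>2]
(B,Q,Y): not NE [P1→A gives 9>0; P2→R gives 8>1]
(B,Q,Z): not NE [P2→R gives 9>2; P3→Y gives 6>0]
(B,Q,W): not NE [P2→R gives 4>1; P3→Y gives 6>5]
(B,R,X): not NE [P1→C gives 8>0; P2→Q gives 8>2; P3→Y gives 11>4]
(B,R,Y): not NE [P1→C gives 7>2]
(B,R,Z): not NE [P1→A gives 8>2; P3→Y gives 11>7]
(B,R,W): not NE [P3→Y gives 11>9]
(B,S,X): not NE [P2→Q gives 8>2; P3→W gives 7>3]
(B,S,Y): not NE [P2→R gives 8>7; P3→W gives 7>4]
(B,S,Z): not NE [P1→A gives 8>1; P2→R gives 9>5; P3→W gives 7>3]
(B,S,W): not NE [P2→R gives 4>0]
(C,P,X): not NE [P2→R gives 9>6]
(C,P,Y): not NE [P2→S gives 9>3; P3→X gives 7>6]
(C,P,Z): not NE [P2→Q gives 5>4; P3→X gives 7>5]
(C,P,W): not NE [P2→Q gives 11>6; P3→X gives 7>3]
(C,Q,X): not NE [P1→B gives 9>8; P2→R gives 9>4; P3→Z gives 5>3]
(C,Q,Y): not NE [P1→A gives 9>2; P2→S gives 9>0; P3→Z gives 5>1]
(C,Q,Z): not NE [P1→B gives 7>6]
(C,Q,W): not NE [P1→B gives 9>6; P3→Z gives 5>0]
(C,R,X): not NE [P3→W gives 9>8]
(C,R,Y): not NE [P2→S gives 9>0; P3→W gives 9>5]
(C,R,Z): not NE [P1→A gives 8>1; P2→Q gives 5>3; P3→W gives 9>0]
(C,R,W): not NE [P1→B gives 9>7; P2→Q gives 11>3]
(C,S,X): not NE [P2→R gives 9>1; P3→W gives 7>2]
(C,S,Y): not NE [P1→B gives 4>0; P3→W gives 7>1]
(C,S,Z): not NE [P1→A gives 8>2; P2→Q gives 5>3; P3→W gives 7>5]
(C,S,W): not NE [P2→Q gives 11>8]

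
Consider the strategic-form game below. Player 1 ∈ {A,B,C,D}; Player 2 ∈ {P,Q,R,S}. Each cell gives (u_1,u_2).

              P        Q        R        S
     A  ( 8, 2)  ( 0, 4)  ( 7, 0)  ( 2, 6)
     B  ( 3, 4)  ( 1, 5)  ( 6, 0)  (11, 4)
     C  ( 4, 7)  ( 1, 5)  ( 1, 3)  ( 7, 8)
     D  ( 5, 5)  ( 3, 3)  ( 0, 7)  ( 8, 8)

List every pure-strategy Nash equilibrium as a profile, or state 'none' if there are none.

Equilibria: none

(A,P): not NE [P2→S gives 6>2]
(A,Q): not NE [P1→D gives 3>0; P2→S gives 6>4]
(A,R): not NE [P2→S gives 6>0]
(A,S): not NE [P1→B gives 11>2]
(B,P): not NE [P1→A gives 8>3; P2→Q gives 5>4]
(B,Q): not NE [P1→D gives 3>1]
(B,R): not NE [P1→A gives 7>6; P2→Q gives 5>0]
(B,S): not NE [P2→Q gives 5>4]
(C,P): not NE [P1→A gives 8>4; P2→S gives 8>7]
(C,Q): not NE [P1→D gives 3>1; P2→S gives 8>5]
(C,R): not NE [P1→A gives 7>1; P2→S gives 8>3]
(C,S): not NE [P1→B gives 11>7]
(D,P): not NE [P1→A gives 8>5; P2→S gives 8>5]
(D,Q): not NE [P2→S gives 8>3]
(D,R): not NE [P1→A gives 7>0; P2→S gives 8>7]
(D,S): not NE [P1→B gives 11>8]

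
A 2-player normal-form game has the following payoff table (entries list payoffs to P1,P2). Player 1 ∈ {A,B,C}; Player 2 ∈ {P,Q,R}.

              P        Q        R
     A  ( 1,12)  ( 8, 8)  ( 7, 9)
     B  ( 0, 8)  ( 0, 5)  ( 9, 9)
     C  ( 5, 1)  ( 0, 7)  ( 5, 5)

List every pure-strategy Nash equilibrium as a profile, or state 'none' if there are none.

NE set: (B,R)

(A,P): not NE [P1→C gives 5>1]
(A,Q): not NE [P2→P gives 12>8]
(A,R): not NE [P1→B gives 9>7; P2→P gives 12>9]
(B,P): not NE [P1→C gives 5>0; P2→R gives 9>8]
(B,Q): not NE [P1→A gives 8>0; P2→R gives 9>5]
(B,R): NE
(C,P): not NE [P2→Q gives 7>1]
(C,Q): not NE [P1→A gives 8>0]
(C,R): not NE [P1→B gives 9>5; P2→Q gives 7>5]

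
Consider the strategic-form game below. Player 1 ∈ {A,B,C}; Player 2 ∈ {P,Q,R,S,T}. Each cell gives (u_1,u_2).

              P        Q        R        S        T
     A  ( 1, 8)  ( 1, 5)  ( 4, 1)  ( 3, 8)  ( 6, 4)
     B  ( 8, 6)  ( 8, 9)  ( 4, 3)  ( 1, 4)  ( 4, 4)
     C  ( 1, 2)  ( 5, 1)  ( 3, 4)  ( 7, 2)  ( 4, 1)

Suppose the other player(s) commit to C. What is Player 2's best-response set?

u_2(P vs C) = 2
u_2(Q vs C) = 1
u_2(R vs C) = 4
u_2(S vs C) = 2
u_2(T vs C) = 1
max payoff 4 at {R}

BR_2 = {R}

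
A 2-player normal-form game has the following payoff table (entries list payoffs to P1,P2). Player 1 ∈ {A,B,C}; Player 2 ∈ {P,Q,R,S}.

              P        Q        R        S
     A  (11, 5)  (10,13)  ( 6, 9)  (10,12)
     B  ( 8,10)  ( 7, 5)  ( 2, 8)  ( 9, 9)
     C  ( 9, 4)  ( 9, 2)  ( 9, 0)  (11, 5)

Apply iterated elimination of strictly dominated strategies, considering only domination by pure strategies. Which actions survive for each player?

P1 drop B (A beats it: P:11>8 Q:10>7 R:6>2 S:10>9)
P2 drop P (S beats it: A:12>5 C:5>4)
P2 drop R (Q beats it: A:13>9 C:2>0)
P1→{A,C} P2→{Q,S}

IESDS → P1:{A,C} P2:{Q,S}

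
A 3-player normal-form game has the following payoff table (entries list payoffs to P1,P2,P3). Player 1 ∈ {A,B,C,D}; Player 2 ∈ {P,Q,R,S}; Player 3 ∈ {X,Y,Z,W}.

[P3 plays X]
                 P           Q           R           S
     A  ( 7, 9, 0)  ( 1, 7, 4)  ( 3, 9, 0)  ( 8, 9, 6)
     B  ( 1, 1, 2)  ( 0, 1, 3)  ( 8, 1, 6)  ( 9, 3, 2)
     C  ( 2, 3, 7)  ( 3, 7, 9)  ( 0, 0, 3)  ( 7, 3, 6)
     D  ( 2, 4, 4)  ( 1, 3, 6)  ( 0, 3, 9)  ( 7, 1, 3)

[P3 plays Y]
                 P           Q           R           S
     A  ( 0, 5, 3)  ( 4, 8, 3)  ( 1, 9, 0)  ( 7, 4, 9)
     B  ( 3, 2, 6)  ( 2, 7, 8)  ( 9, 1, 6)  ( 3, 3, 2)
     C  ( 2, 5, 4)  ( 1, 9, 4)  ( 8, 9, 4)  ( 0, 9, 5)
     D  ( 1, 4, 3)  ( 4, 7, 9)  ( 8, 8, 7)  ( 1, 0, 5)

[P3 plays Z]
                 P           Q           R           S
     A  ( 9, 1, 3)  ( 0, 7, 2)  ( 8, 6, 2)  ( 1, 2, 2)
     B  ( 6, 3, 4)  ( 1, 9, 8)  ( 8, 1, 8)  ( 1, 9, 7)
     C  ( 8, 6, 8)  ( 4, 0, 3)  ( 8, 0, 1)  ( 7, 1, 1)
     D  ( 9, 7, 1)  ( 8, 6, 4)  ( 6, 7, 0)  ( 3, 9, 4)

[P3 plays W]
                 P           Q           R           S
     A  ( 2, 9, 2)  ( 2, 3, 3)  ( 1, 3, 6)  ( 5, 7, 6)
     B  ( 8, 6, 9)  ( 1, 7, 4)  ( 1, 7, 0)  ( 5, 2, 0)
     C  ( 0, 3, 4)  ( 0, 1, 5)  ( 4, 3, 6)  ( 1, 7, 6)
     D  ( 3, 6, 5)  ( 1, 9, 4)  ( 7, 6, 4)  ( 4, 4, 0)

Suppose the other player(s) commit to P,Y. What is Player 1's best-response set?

BR_1 = {B}

u_1(A vs P,Y) = 0
u_1(B vs P,Y) = 3
u_1(C vs P,Y) = 2
u_1(D vs P,Y) = 1
max payoff 3 at {B}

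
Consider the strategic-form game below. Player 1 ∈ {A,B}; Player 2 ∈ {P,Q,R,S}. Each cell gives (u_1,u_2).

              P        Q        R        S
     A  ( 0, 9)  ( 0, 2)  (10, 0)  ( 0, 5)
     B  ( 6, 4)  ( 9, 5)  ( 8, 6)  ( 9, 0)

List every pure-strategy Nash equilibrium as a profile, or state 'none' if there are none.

PSNE: ∅

(A,P): not NE [P1→B gives 6>0]
(A,Q): not NE [P1→B gives 9>0; P2→P gives 9>2]
(A,R): not NE [P2→P gives 9>0]
(A,S): not NE [P1→B gives 9>0; P2→P gives 9>5]
(B,P): not NE [P2→R gives 6>4]
(B,Q): not NE [P2→R gives 6>5]
(B,R): not NE [P1→A gives 10>8]
(B,S): not NE [P2→R gives 6>0]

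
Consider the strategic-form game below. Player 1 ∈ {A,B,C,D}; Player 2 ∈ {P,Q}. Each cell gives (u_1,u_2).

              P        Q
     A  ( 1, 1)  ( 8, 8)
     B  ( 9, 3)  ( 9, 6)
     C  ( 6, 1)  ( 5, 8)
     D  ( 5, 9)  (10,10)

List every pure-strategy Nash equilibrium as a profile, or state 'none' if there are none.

Nash profiles: (D,Q)

(A,P): not NE [P1→B gives 9>1; P2→Q gives 8>1]
(A,Q): not NE [P1→D gives 10>8]
(B,P): not NE [P2→Q gives 6>3]
(B,Q): not NE [P1→D gives 10>9]
(C,P): not NE [P1→B gives 9>6; P2→Q gives 8>1]
(C,Q): not NE [P1→D gives 10>5]
(D,P): not NE [P1→B gives 9>5; P2→Q gives 10>9]
(D,Q): NE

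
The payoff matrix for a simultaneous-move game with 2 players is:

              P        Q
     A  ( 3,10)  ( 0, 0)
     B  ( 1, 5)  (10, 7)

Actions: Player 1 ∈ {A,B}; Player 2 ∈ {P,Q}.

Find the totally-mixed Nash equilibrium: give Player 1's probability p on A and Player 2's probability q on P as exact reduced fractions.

P1 indiff ⇒ q·3+(1-q)·0 = q·1+(1-q)·10 ⇒ q(2) = (1-q)(10) ⇒ q = 5/6
P2 indiff ⇒ p·10+(1-p)·5 = p·0+(1-p)·7 ⇒ p(10) = (1-p)(2) ⇒ p = 1/6

p=1/6, q=5/6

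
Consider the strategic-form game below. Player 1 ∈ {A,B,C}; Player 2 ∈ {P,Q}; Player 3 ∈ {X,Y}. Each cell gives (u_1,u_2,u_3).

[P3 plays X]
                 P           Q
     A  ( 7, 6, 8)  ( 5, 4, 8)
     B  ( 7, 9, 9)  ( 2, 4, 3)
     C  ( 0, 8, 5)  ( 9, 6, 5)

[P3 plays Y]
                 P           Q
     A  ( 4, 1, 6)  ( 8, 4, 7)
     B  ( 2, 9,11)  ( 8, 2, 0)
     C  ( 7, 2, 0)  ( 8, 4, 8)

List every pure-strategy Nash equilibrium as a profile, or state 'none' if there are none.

(A,P,X): NE
(A,P,Y): not NE [P1→C gives 7>4; P2→Q gives 4>1; P3→X gives 8>6]
(A,Q,X): not NE [P1→C gives 9>5; P2→P gives 6>4]
(A,Q,Y): not NE [P3→X gives 8>7]
(B,P,X): not NE [P3→Y gives 11>9]
(B,P,Y): not NE [P1→C gives 7>2]
(B,Q,X): not NE [P1→C gives 9>2; P2→P gives 9>4]
(B,Q,Y): not NE [P2→P gives 9>2; P3→X gives 3>0]
(C,P,X): not NE [P1→B gives 7>0]
(C,P,Y): not NE [P2→Q gives 4>2; P3→X gives 5>0]
(C,Q,X): not NE [P2→P gives 8>6; P3→Y gives 8>5]
(C,Q,Y): NE

Nash profiles: (A,P,X), (C,Q,Y)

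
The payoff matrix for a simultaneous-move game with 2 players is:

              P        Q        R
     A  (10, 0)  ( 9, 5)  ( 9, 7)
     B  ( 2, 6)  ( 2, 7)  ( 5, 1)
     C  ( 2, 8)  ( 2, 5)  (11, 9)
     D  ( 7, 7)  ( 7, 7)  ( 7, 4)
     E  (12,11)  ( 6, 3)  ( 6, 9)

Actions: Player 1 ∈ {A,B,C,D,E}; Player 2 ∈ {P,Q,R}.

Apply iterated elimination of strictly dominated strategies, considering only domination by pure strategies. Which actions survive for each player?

P1 drop B (A beats it: P:10>2 Q:9>2 R:9>5)
P1 drop D (A beats it: P:10>7 Q:9>7 R:9>7)
P2 drop Q (R beats it: A:7>5 C:9>5 E:9>3)
P1→{A,C,E} P2→{P,R}

IESDS → P1:{A,C,E} P2:{P,R}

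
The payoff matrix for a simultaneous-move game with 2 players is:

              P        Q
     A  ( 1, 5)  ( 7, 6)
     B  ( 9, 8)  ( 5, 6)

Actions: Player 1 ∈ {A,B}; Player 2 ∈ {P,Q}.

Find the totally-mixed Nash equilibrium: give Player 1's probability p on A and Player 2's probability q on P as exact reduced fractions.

P1 mixes 2/3 on A; P2 mixes 1/5 on P

P1 indiff ⇒ q·1+(1-q)·7 = q·9+(1-q)·5 ⇒ q(-8) = (1-q)(-2) ⇒ q = 1/5
P2 indiff ⇒ p·5+(1-p)·8 = p·6+(1-p)·6 ⇒ p(-1) = (1-p)(-2) ⇒ p = 2/3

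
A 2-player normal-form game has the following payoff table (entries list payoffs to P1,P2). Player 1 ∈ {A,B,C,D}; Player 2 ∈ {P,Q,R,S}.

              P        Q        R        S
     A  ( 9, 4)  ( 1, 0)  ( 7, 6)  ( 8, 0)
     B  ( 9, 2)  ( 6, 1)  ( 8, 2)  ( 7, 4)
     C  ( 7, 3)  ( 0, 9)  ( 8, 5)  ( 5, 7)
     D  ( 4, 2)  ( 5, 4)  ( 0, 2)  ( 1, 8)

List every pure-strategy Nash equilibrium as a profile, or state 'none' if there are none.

(A,P): not NE [P2→R gives 6>4]
(A,Q): not NE [P1→B gives 6>1; P2→R gives 6>0]
(A,R): not NE [P1→C gives 8>7]
(A,S): not NE [P2→R gives 6>0]
(B,P): not NE [P2→S gives 4>2]
(B,Q): not NE [P2→S gives 4>1]
(B,R): not NE [P2→S gives 4>2]
(B,S): not NE [P1→A gives 8>7]
(C,P): not NE [P1→B gives 9>7; P2→Q gives 9>3]
(C,Q): not NE [P1→B gives 6>0]
(C,R): not NE [P2→Q gives 9>5]
(C,S): not NE [P1→A gives 8>5; P2→Q gives 9>7]
(D,P): not NE [P1→B gives 9>4; P2→S gives 8>2]
(D,Q): not NE [P1→B gives 6>5; P2→S gives 8>4]
(D,R): not NE [P1→C gives 8>0; P2→S gives 8>2]
(D,S): not NE [P1→A gives 8>1]

Equilibria: none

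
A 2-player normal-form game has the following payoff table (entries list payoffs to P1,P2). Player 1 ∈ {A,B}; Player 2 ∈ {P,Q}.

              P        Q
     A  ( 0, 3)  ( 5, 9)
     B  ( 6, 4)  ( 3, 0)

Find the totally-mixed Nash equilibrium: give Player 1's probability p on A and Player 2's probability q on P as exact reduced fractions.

(p,q) = (2/5, 1/4)

P1 indiff ⇒ q·0+(1-q)·5 = q·6+(1-q)·3 ⇒ q(-6) = (1-q)(-2) ⇒ q = 1/4
P2 indiff ⇒ p·3+(1-p)·4 = p·9+(1-p)·0 ⇒ p(-6) = (1-p)(-4) ⇒ p = 2/5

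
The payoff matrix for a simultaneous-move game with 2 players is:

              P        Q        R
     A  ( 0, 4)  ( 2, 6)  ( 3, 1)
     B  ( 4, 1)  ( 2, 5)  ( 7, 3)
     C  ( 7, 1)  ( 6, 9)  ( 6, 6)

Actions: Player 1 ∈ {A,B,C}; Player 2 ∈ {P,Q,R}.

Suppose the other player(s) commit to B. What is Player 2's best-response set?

u_2(P vs B) = 1
u_2(Q vs B) = 5
u_2(R vs B) = 3
max payoff 5 at {Q}

argmax u_2 = {Q}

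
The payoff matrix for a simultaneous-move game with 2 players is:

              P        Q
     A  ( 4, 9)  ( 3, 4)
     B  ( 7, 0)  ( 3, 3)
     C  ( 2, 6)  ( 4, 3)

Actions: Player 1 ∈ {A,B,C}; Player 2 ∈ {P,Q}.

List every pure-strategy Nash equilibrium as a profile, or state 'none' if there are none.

(A,P): not NE [P1→B gives 7>4]
(A,Q): not NE [P1→C gives 4>3; P2→P gives 9>4]
(B,P): not NE [P2→Q gives 3>0]
(B,Q): not NE [P1→C gives 4>3]
(C,P): not NE [P1→B gives 7>2]
(C,Q): not NE [P2→P gives 6>3]

PSNE: ∅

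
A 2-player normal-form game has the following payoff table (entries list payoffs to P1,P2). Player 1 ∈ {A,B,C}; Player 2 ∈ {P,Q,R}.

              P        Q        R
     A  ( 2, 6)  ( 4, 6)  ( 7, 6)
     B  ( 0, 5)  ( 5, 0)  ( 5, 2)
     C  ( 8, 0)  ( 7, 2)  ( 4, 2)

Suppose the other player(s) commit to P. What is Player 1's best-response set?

P1 best: {C}

u_1(A vs P) = 2
u_1(B vs P) = 0
u_1(C vs P) = 8
max payoff 8 at {C}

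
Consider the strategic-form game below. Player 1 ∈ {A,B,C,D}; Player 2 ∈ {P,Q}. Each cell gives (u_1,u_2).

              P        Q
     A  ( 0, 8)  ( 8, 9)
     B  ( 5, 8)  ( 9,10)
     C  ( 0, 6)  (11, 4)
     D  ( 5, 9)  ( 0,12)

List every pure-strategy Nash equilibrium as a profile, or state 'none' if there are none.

Equilibria: none

(A,P): not NE [P1→D gives 5>0; P2→Q gives 9>8]
(A,Q): not NE [P1→C gives 11>8]
(B,P): not NE [P2→Q gives 10>8]
(B,Q): not NE [P1→C gives 11>9]
(C,P): not NE [P1→D gives 5>0]
(C,Q): not NE [P2→P gives 6>4]
(D,P): not NE [P2→Q gives 12>9]
(D,Q): not NE [P1→C gives 11>0]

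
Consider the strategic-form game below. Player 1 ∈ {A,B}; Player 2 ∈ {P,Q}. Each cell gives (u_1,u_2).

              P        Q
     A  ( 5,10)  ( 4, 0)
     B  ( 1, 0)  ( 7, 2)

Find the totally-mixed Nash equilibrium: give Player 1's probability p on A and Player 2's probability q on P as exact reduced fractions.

P1 indiff ⇒ q·5+(1-q)·4 = q·1+(1-q)·7 ⇒ q(4) = (1-q)(3) ⇒ q = 3/7
P2 indiff ⇒ p·10+(1-p)·0 = p·0+(1-p)·2 ⇒ p(10) = (1-p)(2) ⇒ p = 1/6

P1 mixes 1/6 on A; P2 mixes 3/7 on P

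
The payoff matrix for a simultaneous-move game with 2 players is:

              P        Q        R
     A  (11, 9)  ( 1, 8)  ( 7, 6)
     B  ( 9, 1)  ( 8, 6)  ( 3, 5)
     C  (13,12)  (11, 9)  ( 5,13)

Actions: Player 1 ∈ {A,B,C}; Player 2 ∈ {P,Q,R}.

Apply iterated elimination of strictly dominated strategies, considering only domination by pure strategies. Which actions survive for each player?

Remaining: P1:{A,C} P2:{P,R}

P1 drop B (C beats it: P:13>9 Q:11>8 R:5>3)
P2 drop Q (P beats it: A:9>8 C:12>9)
P1→{A,C} P2→{P,R}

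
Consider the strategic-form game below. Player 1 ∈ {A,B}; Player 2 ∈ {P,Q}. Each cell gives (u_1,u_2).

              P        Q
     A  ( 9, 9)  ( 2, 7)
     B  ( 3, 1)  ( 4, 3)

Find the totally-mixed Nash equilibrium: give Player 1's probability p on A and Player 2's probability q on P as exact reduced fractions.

P1 mixes 1/2 on A; P2 mixes 1/4 on P

P1 indiff ⇒ q·9+(1-q)·2 = q·3+(1-q)·4 ⇒ q(6) = (1-q)(2) ⇒ q = 1/4
P2 indiff ⇒ p·9+(1-p)·1 = p·7+(1-p)·3 ⇒ p(2) = (1-p)(2) ⇒ p = 1/2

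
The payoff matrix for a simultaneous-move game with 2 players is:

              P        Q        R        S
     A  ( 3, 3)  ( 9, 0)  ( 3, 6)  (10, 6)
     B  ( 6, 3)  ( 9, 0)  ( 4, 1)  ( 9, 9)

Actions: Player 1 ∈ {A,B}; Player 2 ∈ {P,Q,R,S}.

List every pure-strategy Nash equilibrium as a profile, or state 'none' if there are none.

NE set: (A,S)

(A,P): not NE [P1→B gives 6>3; P2→S gives 6>3]
(A,Q): not NE [P2→S gives 6>0]
(A,R): not NE [P1→B gives 4>3]
(A,S): NE
(B,P): not NE [P2→S gives 9>3]
(B,Q): not NE [P2→S gives 9>0]
(B,R): not NE [P2→S gives 9>1]
(B,S): not NE [P1→A gives 10>9]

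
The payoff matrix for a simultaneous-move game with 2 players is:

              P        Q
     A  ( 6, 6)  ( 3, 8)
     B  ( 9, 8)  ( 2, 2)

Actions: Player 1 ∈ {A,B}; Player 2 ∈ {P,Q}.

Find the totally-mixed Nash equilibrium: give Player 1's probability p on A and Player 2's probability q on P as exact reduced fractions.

P1 indiff ⇒ q·6+(1-q)·3 = q·9+(1-q)·2 ⇒ q(-3) = (1-q)(-1) ⇒ q = 1/4
P2 indiff ⇒ p·6+(1-p)·8 = p·8+(1-p)·2 ⇒ p(-2) = (1-p)(-6) ⇒ p = 3/4

(p,q) = (3/4, 1/4)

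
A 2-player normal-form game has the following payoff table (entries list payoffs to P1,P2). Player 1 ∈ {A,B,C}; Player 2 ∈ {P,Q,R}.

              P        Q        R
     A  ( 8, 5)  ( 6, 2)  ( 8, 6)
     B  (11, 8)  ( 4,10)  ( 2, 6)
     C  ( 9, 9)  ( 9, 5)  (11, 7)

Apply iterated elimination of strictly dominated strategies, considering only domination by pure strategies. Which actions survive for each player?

Survivors P1:{B,C} P2:{P,Q}

P1 drop A (C beats it: P:9>8 Q:9>6 R:11>8)
P2 drop R (P beats it: B:8>6 C:9>7)
P1→{B,C} P2→{P,Q}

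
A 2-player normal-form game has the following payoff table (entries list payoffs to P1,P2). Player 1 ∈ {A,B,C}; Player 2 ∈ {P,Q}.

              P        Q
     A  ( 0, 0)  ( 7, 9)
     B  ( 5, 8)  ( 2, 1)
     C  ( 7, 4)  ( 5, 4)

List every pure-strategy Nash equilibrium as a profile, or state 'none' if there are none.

(A,P): not NE [P1→C gives 7>0; P2→Q gives 9>0]
(A,Q): NE
(B,P): not NE [P1→C gives 7>5]
(B,Q): not NE [P1→A gives 7>2; P2→P gives 8>1]
(C,P): NE
(C,Q): not NE [P1→A gives 7>5]

PSNE = {(A,Q), (C,P)}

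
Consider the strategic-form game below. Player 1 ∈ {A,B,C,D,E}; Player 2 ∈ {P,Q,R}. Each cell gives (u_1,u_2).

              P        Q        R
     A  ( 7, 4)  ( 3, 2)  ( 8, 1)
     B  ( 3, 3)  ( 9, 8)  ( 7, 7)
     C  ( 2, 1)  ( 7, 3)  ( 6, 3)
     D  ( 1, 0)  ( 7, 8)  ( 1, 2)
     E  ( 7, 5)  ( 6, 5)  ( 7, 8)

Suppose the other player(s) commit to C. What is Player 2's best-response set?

P2 best: {Q,R}

u_2(P vs C) = 1
u_2(Q vs C) = 3
u_2(R vs C) = 3
max payoff 3 at {Q,R}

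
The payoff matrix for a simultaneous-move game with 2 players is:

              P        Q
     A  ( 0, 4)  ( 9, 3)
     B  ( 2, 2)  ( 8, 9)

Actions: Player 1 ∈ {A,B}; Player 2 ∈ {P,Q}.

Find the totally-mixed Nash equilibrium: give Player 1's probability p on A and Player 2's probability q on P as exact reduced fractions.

(p,q) = (7/8, 1/3)

P1 indiff ⇒ q·0+(1-q)·9 = q·2+(1-q)·8 ⇒ q(-2) = (1-q)(-1) ⇒ q = 1/3
P2 indiff ⇒ p·4+(1-p)·2 = p·3+(1-p)·9 ⇒ p(1) = (1-p)(7) ⇒ p = 7/8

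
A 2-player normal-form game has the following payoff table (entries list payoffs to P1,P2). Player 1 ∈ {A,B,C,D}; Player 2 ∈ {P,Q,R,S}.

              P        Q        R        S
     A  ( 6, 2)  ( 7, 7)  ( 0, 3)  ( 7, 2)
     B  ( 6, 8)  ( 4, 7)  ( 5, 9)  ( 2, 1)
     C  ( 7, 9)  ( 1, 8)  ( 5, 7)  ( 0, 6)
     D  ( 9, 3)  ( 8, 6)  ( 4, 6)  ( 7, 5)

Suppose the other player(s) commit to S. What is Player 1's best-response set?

BR_1 = {A,D}

u_1(A vs S) = 7
u_1(B vs S) = 2
u_1(C vs S) = 0
u_1(D vs S) = 7
max payoff 7 at {A,D}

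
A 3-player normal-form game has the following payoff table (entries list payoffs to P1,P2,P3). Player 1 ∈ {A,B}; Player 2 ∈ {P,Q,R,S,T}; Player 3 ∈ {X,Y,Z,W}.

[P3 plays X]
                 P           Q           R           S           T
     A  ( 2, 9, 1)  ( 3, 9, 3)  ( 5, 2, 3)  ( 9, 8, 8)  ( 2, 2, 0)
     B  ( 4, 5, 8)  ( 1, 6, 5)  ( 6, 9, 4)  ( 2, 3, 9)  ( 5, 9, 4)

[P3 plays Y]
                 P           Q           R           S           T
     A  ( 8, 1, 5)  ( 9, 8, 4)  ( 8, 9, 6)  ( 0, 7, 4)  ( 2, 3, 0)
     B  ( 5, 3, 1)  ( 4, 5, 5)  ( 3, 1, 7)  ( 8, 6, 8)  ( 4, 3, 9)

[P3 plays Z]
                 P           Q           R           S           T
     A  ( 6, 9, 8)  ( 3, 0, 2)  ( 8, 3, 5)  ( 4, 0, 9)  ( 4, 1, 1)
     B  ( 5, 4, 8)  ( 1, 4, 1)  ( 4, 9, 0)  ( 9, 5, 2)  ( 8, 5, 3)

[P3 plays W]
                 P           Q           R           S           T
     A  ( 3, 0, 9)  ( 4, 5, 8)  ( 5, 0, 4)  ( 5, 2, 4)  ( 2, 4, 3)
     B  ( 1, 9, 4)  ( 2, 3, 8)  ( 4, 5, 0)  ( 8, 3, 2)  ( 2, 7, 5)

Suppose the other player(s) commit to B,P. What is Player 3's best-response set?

u_3(X vs B,P) = 8
u_3(Y vs B,P) = 1
u_3(Z vs B,P) = 8
u_3(W vs B,P) = 4
max payoff 8 at {X,Z}

argmax u_3 = {X,Z}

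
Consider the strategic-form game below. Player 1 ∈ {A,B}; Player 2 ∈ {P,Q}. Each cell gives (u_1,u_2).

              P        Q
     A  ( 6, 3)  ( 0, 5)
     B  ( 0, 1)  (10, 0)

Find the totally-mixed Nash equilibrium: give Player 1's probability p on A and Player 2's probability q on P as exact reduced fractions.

P1 indiff ⇒ q·6+(1-q)·0 = q·0+(1-q)·10 ⇒ q(6) = (1-q)(10) ⇒ q = 5/8
P2 indiff ⇒ p·3+(1-p)·1 = p·5+(1-p)·0 ⇒ p(-2) = (1-p)(-1) ⇒ p = 1/3

P1 mixes 1/3 on A; P2 mixes 5/8 on P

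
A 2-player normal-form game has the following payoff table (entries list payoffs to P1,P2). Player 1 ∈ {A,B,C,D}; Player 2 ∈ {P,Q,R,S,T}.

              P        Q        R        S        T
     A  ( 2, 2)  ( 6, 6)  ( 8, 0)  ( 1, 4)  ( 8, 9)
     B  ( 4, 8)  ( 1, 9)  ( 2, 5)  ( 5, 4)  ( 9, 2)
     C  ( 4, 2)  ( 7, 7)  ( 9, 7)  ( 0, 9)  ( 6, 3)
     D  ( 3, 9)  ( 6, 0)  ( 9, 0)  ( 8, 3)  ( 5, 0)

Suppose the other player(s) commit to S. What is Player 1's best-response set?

BR_1 = {D}

u_1(A vs S) = 1
u_1(B vs S) = 5
u_1(C vs S) = 0
u_1(D vs S) = 8
max payoff 8 at {D}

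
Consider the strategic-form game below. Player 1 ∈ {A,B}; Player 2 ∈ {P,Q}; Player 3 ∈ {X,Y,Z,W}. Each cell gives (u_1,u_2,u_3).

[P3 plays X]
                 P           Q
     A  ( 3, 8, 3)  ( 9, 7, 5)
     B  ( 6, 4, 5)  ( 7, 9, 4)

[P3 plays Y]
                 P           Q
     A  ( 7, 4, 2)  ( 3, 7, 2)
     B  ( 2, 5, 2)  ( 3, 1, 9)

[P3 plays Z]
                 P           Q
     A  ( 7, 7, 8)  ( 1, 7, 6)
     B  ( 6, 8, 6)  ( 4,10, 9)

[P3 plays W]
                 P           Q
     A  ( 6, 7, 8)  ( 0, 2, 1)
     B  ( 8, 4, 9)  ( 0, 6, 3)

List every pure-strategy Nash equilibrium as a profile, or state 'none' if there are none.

(A,P,X): not NE [P1→B gives 6>3; P3→W gives 8>3]
(A,P,Y): not NE [P2→Q gives 7>4; P3→W gives 8>2]
(A,P,Z): NE
(A,P,W): not NE [P1→B gives 8>6]
(A,Q,X): not NE [P2→P gives 8>7; P3→Z gives 6>5]
(A,Q,Y): not NE [P3→Z gives 6>2]
(A,Q,Z): not NE [P1→B gives 4>1]
(A,Q,W): not NE [P2→P gives 7>2; P3→Z gives 6>1]
(B,P,X): not NE [P2→Q gives 9>4; P3→W gives 9>5]
(B,P,Y): not NE [P1→A gives 7>2; P3→W gives 9>2]
(B,P,Z): not NE [P1→A gives 7>6; P2→Q gives 10>8; P3→W gives 9>6]
(B,P,W): not NE [P2→Q gives 6>4]
(B,Q,X): not NE [P1→A gives 9>7; P3→Z gives 9>4]
(B,Q,Y): not NE [P2→P gives 5>1]
(B,Q,Z): NE
(B,Q,W): not NE [P3→Z gives 9>3]

Nash profiles: (A,P,Z), (B,Q,Z)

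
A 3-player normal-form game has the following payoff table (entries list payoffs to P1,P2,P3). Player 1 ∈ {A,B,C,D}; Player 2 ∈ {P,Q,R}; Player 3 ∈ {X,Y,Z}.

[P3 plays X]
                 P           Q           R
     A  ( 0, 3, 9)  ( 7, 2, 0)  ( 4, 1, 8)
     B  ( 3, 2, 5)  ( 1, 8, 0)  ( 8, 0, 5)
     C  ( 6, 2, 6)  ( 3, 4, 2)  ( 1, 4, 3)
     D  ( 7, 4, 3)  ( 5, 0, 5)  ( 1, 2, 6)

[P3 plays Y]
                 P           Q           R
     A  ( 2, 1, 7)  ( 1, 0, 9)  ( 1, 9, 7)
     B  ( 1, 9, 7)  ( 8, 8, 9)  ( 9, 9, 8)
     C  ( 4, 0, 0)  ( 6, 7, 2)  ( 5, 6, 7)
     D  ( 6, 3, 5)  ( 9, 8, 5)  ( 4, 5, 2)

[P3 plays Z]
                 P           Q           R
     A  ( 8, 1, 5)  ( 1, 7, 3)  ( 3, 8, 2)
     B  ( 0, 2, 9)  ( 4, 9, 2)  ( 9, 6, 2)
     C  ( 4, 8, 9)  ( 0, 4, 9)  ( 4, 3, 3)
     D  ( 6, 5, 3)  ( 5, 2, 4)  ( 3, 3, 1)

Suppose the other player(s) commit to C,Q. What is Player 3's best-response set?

P3 best: {Z}

u_3(X vs C,Q) = 2
u_3(Y vs C,Q) = 2
u_3(Z vs C,Q) = 9
max payoff 9 at {Z}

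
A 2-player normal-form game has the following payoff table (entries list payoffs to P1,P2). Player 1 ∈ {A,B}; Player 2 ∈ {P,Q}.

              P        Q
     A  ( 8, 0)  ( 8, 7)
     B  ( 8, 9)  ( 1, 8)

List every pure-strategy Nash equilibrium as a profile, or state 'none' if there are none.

NE set: (A,Q), (B,P)

(A,P): not NE [P2→Q gives 7>0]
(A,Q): NE
(B,P): NE
(B,Q): not NE [P1→A gives 8>1; P2→P gives 9>8]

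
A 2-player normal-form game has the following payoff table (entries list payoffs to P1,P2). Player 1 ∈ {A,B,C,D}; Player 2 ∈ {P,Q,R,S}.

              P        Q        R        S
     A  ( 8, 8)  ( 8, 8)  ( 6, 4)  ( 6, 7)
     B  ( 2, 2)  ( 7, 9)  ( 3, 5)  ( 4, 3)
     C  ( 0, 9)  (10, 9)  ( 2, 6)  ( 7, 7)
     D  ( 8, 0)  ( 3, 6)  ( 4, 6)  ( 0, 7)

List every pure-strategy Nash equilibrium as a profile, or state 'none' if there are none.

PSNE = {(A,P), (C,Q)}

(A,P): NE
(A,Q): not NE [P1→C gives 10>8]
(A,R): not NE [P2→Q gives 8>4]
(A,S): not NE [P1→C gives 7>6; P2→Q gives 8>7]
(B,P): not NE [P1→D gives 8>2; P2→Q gives 9>2]
(B,Q): not NE [P1→C gives 10>7]
(B,R): not NE [P1→A gives 6>3; P2→Q gives 9>5]
(B,S): not NE [P1→C gives 7>4; P2→Q gives 9>3]
(C,P): not NE [P1→D gives 8>0]
(C,Q): NE
(C,R): not NE [P1→A gives 6>2; P2→Q gives 9>6]
(C,S): not NE [P2→Q gives 9>7]
(D,P): not NE [P2→S gives 7>0]
(D,Q): not NE [P1→C gives 10>3; P2→S gives 7>6]
(D,R): not NE [P1→A gives 6>4; P2→S gives 7>6]
(D,S): not NE [P1→C gives 7>0]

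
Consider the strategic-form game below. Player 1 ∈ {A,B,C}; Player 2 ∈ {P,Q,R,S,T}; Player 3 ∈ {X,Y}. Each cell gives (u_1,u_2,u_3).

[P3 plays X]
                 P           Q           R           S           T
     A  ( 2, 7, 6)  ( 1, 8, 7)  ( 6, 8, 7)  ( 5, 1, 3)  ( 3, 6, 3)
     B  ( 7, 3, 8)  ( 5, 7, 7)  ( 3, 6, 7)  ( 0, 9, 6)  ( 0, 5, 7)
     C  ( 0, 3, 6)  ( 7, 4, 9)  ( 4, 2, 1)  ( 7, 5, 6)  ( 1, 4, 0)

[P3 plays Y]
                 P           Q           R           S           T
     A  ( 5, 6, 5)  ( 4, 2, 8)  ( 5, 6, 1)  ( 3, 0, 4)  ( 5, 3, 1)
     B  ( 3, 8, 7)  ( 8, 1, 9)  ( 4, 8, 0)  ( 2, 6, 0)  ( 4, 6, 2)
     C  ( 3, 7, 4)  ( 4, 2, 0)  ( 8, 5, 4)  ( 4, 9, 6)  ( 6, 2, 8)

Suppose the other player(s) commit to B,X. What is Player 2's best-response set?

P2 best: {S}

u_2(P vs B,X) = 3
u_2(Q vs B,X) = 7
u_2(R vs B,X) = 6
u_2(S vs B,X) = 9
u_2(T vs B,X) = 5
max payoff 9 at {S}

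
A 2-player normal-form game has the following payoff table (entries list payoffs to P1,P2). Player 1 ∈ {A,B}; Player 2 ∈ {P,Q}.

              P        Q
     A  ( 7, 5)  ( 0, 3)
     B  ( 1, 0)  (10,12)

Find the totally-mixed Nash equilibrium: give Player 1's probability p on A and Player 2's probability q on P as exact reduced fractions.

P1 mixes 6/7 on A; P2 mixes 5/8 on P

P1 indiff ⇒ q·7+(1-q)·0 = q·1+(1-q)·10 ⇒ q(6) = (1-q)(10) ⇒ q = 5/8
P2 indiff ⇒ p·5+(1-p)·0 = p·3+(1-p)·12 ⇒ p(2) = (1-p)(12) ⇒ p = 6/7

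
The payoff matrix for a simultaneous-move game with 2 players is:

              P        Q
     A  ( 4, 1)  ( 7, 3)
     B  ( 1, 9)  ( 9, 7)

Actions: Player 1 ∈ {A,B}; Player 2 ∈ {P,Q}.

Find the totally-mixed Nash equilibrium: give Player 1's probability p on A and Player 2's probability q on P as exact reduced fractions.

P1 indiff ⇒ q·4+(1-q)·7 = q·1+(1-q)·9 ⇒ q(3) = (1-q)(2) ⇒ q = 2/5
P2 indiff ⇒ p·1+(1-p)·9 = p·3+(1-p)·7 ⇒ p(-2) = (1-p)(-2) ⇒ p = 1/2

p=1/2, q=2/5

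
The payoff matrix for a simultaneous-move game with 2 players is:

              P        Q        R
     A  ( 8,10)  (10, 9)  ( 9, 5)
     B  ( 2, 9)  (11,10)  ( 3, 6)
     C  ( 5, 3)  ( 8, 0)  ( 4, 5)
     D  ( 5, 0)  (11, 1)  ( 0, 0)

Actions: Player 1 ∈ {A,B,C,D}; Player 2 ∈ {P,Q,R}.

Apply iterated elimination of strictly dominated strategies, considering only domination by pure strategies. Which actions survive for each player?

IESDS → P1:{A,B,D} P2:{P,Q}

P1 drop C (A beats it: P:8>5 Q:10>8 R:9>4)
P2 drop R (Q beats it: A:9>5 B:10>6 D:1>0)
P1→{A,B,D} P2→{P,Q}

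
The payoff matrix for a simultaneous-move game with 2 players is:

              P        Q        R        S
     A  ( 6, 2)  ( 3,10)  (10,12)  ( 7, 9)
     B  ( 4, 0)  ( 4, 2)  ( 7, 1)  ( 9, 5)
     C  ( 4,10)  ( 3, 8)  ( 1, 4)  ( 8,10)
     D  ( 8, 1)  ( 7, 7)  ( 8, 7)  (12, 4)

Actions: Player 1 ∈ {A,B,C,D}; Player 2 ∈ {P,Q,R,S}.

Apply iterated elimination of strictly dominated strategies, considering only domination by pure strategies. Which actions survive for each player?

P1 drop B (D beats it: P:8>4 Q:7>4 R:8>7 S:12>9)
P1 drop C (D beats it: P:8>4 Q:7>3 R:8>1 S:12>8)
P2 drop P (Q beats it: A:10>2 D:7>1)
P2 drop S (Q beats it: A:10>9 D:7>4)
P1→{A,D} P2→{Q,R}

Remaining: P1:{A,D} P2:{Q,R}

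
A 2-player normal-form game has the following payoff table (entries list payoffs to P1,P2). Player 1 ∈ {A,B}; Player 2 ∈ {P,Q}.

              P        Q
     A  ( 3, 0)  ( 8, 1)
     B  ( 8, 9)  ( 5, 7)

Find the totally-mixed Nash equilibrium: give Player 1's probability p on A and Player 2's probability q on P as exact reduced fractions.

P1 mixes 2/3 on A; P2 mixes 3/8 on P

P1 indiff ⇒ q·3+(1-q)·8 = q·8+(1-q)·5 ⇒ q(-5) = (1-q)(-3) ⇒ q = 3/8
P2 indiff ⇒ p·0+(1-p)·9 = p·1+(1-p)·7 ⇒ p(-1) = (1-p)(-2) ⇒ p = 2/3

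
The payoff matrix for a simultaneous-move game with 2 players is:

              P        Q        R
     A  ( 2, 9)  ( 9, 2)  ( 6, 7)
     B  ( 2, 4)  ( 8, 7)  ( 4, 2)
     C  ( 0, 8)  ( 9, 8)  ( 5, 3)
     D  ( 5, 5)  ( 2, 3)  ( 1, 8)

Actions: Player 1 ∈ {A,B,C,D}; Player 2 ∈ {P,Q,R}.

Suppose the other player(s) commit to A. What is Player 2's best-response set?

BR_2 = {P}

u_2(P vs A) = 9
u_2(Q vs A) = 2
u_2(R vs A) = 7
max payoff 9 at {P}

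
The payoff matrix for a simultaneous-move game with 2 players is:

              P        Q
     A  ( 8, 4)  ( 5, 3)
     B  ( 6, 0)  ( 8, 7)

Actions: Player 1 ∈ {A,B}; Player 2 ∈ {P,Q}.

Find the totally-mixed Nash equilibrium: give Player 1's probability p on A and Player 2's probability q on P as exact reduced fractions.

p=7/8, q=3/5

P1 indiff ⇒ q·8+(1-q)·5 = q·6+(1-q)·8 ⇒ q(2) = (1-q)(3) ⇒ q = 3/5
P2 indiff ⇒ p·4+(1-p)·0 = p·3+(1-p)·7 ⇒ p(1) = (1-p)(7) ⇒ p = 7/8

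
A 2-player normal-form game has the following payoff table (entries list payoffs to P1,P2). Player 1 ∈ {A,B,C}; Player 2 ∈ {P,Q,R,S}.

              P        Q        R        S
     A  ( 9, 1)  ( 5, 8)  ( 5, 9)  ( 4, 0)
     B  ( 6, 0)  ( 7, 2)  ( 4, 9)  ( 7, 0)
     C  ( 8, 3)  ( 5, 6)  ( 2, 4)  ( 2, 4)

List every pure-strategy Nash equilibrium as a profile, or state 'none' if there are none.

PSNE = {(A,R)}

(A,P): not NE [P2→R gives 9>1]
(A,Q): not NE [P1→B gives 7>5; P2→R gives 9>8]
(A,R): NE
(A,S): not NE [P1→B gives 7>4; P2→R gives 9>0]
(B,P): not NE [P1→A gives 9>6; P2→R gives 9>0]
(B,Q): not NE [P2→R gives 9>2]
(B,R): not NE [P1→A gives 5>4]
(B,S): not NE [P2→R gives 9>0]
(C,P): not NE [P1→A gives 9>8; P2→Q gives 6>3]
(C,Q): not NE [P1→B gives 7>5]
(C,R): not NE [P1→A gives 5>2; P2→Q gives 6>4]
(C,S): not NE [P1→B gives 7>2; P2→Q gives 6>4]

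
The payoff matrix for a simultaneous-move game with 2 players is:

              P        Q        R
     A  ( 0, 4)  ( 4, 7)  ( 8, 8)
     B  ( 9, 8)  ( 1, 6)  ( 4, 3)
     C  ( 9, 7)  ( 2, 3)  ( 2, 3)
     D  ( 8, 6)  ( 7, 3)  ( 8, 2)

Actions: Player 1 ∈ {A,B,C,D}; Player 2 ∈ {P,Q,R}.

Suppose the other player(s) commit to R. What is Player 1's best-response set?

argmax u_1 = {A,D}

u_1(A vs R) = 8
u_1(B vs R) = 4
u_1(C vs R) = 2
u_1(D vs R) = 8
max payoff 8 at {A,D}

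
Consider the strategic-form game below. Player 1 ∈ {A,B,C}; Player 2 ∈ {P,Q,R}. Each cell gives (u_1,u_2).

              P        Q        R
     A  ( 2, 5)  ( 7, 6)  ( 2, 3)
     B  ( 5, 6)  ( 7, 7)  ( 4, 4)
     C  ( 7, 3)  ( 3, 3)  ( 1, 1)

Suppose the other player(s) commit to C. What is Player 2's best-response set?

BR_2 = {P,Q}

u_2(P vs C) = 3
u_2(Q vs C) = 3
u_2(R vs C) = 1
max payoff 3 at {P,Q}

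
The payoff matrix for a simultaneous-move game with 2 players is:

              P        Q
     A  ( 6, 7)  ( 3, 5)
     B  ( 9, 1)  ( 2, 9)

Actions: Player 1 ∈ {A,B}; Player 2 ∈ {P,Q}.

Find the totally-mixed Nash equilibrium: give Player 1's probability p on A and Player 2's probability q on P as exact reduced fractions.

P1 indiff ⇒ q·6+(1-q)·3 = q·9+(1-q)·2 ⇒ q(-3) = (1-q)(-1) ⇒ q = 1/4
P2 indiff ⇒ p·7+(1-p)·1 = p·5+(1-p)·9 ⇒ p(2) = (1-p)(8) ⇒ p = 4/5

(p,q) = (4/5, 1/4)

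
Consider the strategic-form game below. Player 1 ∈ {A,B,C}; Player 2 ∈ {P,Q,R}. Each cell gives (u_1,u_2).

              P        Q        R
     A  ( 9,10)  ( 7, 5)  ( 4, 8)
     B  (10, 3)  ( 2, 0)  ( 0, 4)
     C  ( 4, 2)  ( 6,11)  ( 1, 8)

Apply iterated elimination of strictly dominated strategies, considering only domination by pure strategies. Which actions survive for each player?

P1 drop C (A beats it: P:9>4 Q:7>6 R:4>1)
P2 drop Q (P beats it: A:10>5 B:3>0)
P1→{A,B} P2→{P,R}

Survivors P1:{A,B} P2:{P,R}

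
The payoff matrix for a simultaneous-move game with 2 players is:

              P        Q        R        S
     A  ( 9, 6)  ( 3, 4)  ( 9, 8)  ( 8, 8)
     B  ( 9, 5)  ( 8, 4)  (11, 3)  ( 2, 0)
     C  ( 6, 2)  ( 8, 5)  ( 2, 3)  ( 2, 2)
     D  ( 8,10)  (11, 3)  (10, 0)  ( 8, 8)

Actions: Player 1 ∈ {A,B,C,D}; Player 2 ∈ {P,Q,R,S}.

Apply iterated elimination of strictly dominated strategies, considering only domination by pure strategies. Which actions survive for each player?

P1 drop C (D beats it: P:8>6 Q:11>8 R:10>2 S:8>2)
P2 drop Q (P beats it: A:6>4 B:5>4 D:10>3)
P1→{A,B,D} P2→{P,R,S}

Remaining: P1:{A,B,D} P2:{P,R,S}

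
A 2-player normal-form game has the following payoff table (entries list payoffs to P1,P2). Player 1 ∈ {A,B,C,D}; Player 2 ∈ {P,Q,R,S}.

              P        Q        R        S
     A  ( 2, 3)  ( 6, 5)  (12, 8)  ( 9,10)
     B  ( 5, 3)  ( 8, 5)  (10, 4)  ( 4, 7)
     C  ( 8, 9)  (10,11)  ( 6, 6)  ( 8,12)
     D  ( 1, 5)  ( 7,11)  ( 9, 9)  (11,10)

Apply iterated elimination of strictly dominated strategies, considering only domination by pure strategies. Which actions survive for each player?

P2 drop P (Q beats it: A:5>3 B:5>3 C:11>9 D:11>5)
P2 drop R (S beats it: A:10>8 B:7>4 C:12>6 D:10>9)
P1 drop A (D beats it: Q:7>6 S:11>9)
P1 drop B (C beats it: Q:10>8 S:8>4)
P1→{C,D} P2→{Q,S}

Survivors P1:{C,D} P2:{Q,S}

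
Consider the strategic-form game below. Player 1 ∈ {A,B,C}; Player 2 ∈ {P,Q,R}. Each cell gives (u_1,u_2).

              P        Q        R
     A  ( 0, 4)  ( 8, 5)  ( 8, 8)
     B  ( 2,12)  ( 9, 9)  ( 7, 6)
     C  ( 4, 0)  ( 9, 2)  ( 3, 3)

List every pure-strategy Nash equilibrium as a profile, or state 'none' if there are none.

Nash profiles: (A,R)

(A,P): not NE [P1→C gives 4>0; P2→R gives 8>4]
(A,Q): not NE [P1→C gives 9>8; P2→R gives 8>5]
(A,R): NE
(B,P): not NE [P1→C gives 4>2]
(B,Q): not NE [P2→P gives 12>9]
(B,R): not NE [P1→A gives 8>7; P2→P gives 12>6]
(C,P): not NE [P2→R gives 3>0]
(C,Q): not NE [P2→R gives 3>2]
(C,R): not NE [P1→A gives 8>3]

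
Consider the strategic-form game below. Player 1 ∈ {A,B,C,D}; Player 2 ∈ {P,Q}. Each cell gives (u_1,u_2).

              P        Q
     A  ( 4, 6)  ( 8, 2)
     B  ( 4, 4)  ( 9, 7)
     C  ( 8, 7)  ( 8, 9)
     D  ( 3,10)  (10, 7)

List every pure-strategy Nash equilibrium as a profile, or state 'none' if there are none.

(A,P): not NE [P1→C gives 8>4]
(A,Q): not NE [P1→D gives 10>8; P2→P gives 6>2]
(B,P): not NE [P1→C gives 8>4; P2→Q gives 7>4]
(B,Q): not NE [P1→D gives 10>9]
(C,P): not NE [P2→Q gives 9>7]
(C,Q): not NE [P1→D gives 10>8]
(D,P): not NE [P1→C gives 8>3]
(D,Q): not NE [P2→P gives 10>7]

PSNE: ∅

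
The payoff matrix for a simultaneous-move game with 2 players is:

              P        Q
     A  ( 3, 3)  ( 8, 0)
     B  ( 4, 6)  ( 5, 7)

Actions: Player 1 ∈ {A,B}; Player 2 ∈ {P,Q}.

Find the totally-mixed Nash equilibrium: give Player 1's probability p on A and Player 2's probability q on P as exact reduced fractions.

(p,q) = (1/4, 3/4)

P1 indiff ⇒ q·3+(1-q)·8 = q·4+(1-q)·5 ⇒ q(-1) = (1-q)(-3) ⇒ q = 3/4
P2 indiff ⇒ p·3+(1-p)·6 = p·0+(1-p)·7 ⇒ p(3) = (1-p)(1) ⇒ p = 1/4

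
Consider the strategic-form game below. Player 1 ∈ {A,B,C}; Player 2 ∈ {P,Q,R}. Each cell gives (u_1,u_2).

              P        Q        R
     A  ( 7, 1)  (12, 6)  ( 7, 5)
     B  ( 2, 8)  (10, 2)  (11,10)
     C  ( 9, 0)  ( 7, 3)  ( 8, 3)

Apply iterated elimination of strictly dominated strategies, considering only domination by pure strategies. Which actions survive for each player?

IESDS → P1:{A,B} P2:{Q,R}

P2 drop P (R beats it: A:5>1 B:10>8 C:3>0)
P1 drop C (B beats it: Q:10>7 R:11>8)
P1→{A,B} P2→{Q,R}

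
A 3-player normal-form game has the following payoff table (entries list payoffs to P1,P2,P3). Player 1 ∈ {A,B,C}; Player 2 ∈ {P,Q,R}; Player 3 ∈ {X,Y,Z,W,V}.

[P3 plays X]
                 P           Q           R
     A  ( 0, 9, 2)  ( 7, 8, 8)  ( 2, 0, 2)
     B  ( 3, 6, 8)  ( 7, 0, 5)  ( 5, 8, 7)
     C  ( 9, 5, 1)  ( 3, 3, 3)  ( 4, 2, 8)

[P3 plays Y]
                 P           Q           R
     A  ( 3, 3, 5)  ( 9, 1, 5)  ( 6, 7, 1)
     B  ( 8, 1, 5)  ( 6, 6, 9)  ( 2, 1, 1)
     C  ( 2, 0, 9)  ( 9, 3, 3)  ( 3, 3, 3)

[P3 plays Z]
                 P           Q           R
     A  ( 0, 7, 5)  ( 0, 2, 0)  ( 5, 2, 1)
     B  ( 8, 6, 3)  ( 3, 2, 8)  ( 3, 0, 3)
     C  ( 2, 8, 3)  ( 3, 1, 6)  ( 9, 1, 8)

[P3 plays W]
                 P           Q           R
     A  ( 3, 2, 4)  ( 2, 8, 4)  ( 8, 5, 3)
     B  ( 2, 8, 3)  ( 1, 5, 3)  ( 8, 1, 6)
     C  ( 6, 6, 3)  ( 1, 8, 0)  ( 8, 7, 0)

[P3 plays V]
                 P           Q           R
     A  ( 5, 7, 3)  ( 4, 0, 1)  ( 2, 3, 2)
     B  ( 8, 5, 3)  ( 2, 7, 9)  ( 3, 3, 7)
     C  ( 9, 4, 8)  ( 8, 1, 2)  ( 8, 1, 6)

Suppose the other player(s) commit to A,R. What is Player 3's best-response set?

P3 best: {W}

u_3(X vs A,R) = 2
u_3(Y vs A,R) = 1
u_3(Z vs A,R) = 1
u_3(W vs A,R) = 3
u_3(V vs A,R) = 2
max payoff 3 at {W}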